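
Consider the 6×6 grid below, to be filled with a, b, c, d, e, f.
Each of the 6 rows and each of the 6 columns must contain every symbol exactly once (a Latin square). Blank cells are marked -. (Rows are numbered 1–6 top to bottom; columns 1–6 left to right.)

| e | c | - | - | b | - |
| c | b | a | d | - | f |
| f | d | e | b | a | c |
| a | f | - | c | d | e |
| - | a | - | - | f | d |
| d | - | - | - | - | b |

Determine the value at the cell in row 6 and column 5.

Row 1, column 6: row 1 has {b, c, e} and column 6 has {b, c, d, e, f}, leaving only a.
Row 1, column 4: row 1 has {a, b, c, e} and column 4 has {b, c, d}, leaving only f.
Row 1, column 3: row 1 has {a, b, c, e, f} and column 3 has {a, e}, leaving only d.
Row 2, column 5: row 2 has {a, b, c, d, f} and column 5 has {a, b, d, f}, leaving only e.
Row 6 already has {b, d} and column 5 already has {a, b, d, e, f}, so row 6, column 5 must be c.

c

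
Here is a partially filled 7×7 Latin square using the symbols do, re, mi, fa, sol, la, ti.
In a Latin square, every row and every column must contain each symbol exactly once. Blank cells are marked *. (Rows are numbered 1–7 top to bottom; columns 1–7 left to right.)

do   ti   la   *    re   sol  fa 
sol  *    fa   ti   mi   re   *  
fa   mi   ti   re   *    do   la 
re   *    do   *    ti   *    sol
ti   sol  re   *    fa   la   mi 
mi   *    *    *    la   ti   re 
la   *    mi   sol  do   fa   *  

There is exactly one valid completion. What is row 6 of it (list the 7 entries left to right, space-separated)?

mi do sol fa la ti re

Row 6, column 3: row 6 has {re, mi, la, ti} and column 3 has {do, re, mi, fa, la, ti}, leaving only sol.
Row 1, column 4: row 1 has {do, re, fa, sol, la, ti} and column 4 has {re, sol, ti}, leaving only mi.
Row 2, column 7: row 2 has {re, mi, fa, sol, ti} and column 7 has {re, mi, fa, sol, la}, leaving only do.
Row 2, column 2: row 2 has {do, re, mi, fa, sol, ti} and column 2 has {mi, sol, ti}, leaving only la.
Row 3, column 5: row 3 has {do, re, mi, fa, la, ti} and column 5 has {do, re, mi, fa, la, ti}, leaving only sol.
Row 4, column 2: row 4 has {do, re, sol, ti} and column 2 has {mi, sol, la, ti}, leaving only fa.
Row 6, column 2: row 6 has {re, mi, sol, la, ti} and column 2 has {mi, fa, sol, la, ti}, leaving only do.
Row 6, column 4: row 6 has {do, re, mi, sol, la, ti} and column 4 has {re, mi, sol, ti}, leaving only fa.
So row 6 reads: mi do sol fa la ti re.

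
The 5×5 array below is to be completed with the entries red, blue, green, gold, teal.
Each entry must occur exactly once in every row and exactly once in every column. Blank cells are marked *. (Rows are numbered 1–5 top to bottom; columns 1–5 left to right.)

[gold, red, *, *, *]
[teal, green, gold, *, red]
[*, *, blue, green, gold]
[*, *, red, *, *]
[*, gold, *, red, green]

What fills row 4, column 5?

Row 2, column 4: row 2 has {red, green, gold, teal} and column 4 has {red, green}, leaving only blue.
Row 1, column 4: row 1 has {red, gold} and column 4 has {red, blue, green}, leaving only teal.
Row 1, column 3: row 1 has {red, gold, teal} and column 3 has {red, blue, gold}, leaving only green.
Row 1, column 5: row 1 has {red, green, gold, teal} and column 5 has {red, green, gold}, leaving only blue.
Row 4 already has {red} and column 5 already has {red, blue, green, gold}, so row 4, column 5 must be teal.

teal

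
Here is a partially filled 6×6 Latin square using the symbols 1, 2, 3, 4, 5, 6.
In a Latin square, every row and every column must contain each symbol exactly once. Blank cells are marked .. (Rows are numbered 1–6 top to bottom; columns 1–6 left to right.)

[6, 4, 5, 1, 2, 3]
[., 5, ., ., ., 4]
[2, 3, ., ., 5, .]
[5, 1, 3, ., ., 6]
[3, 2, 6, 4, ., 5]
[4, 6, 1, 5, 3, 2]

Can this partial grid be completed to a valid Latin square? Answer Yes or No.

No row or column among the givens repeats a symbol, and propagating forced cells runs into no contradiction.
One valid completion exists (for instance, 6 4 5 1 2 3 / 1 5 2 3 6 4 / 2 3 4 6 5 1 / 5 1 3 2 4 6 / 3 2 6 4 1 5 / 4 6 1 5 3 2).

Yes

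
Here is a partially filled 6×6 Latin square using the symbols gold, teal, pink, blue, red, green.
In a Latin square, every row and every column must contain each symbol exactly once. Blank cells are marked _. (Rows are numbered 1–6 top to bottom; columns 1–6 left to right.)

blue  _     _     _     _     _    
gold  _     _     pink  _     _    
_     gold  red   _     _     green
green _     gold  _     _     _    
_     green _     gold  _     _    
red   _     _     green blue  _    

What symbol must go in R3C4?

blue

Row 3, column 4 is narrowed to {teal, blue}.
If it were teal, then row 3, column 5 would be left with no valid symbol.
So row 3, column 4 must be blue.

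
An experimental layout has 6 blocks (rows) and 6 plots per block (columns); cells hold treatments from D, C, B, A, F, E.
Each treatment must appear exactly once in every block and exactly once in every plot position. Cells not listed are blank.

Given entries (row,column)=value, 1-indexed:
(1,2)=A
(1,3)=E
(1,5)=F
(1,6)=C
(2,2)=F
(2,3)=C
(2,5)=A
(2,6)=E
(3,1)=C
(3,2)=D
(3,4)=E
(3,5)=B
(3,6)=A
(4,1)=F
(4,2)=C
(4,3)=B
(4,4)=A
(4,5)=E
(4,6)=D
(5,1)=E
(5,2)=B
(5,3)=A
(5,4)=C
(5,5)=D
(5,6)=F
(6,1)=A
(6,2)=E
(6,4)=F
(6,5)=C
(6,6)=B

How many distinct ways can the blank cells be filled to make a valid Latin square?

2

Block 1, plot 1: eliminating its block and plot leaves {D, B}.
Block 1, plot 4: eliminating its block and plot leaves {D, B}.
Block 2, plot 1: eliminating its block and plot leaves {D, B}.
Block 2, plot 4: eliminating its block and plot leaves {D, B}.
Block 3, plot 3: eliminating its block and plot leaves {F}.
Block 6, plot 3: eliminating its block and plot leaves {D}.
Enumerating the assignments across these blanks that avoid any block or plot repeat gives 2 completions.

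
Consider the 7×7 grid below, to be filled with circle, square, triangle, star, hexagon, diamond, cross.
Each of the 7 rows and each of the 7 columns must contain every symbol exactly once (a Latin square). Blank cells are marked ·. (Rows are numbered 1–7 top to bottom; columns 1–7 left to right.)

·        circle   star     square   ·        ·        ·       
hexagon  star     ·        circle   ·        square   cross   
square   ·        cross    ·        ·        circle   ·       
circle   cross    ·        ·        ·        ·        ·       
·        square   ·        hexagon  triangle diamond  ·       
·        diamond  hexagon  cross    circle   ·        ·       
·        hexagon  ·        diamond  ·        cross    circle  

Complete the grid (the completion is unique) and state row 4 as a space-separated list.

Row 2, column 5: row 2 has {circle, square, star, hexagon, cross} and column 5 has {circle, triangle}, leaving only diamond.
Row 2, column 3: row 2 has {circle, square, star, hexagon, diamond, cross} and column 3 has {star, hexagon, cross}, leaving only triangle.
Row 3, column 2: row 3 has {circle, square, cross} and column 2 has {circle, square, star, hexagon, diamond, cross}, leaving only triangle.
Row 3, column 4: row 3 has {circle, square, triangle, cross} and column 4 has {circle, square, hexagon, diamond, cross}, leaving only star.
Row 4, column 4: row 4 has {circle, cross} and column 4 has {circle, square, star, hexagon, diamond, cross}, leaving only triangle.
Row 3, column 5: row 3 has {circle, square, triangle, star, cross} and column 5 has {circle, triangle, diamond}, leaving only hexagon.
Row 1, column 5: row 1 has {circle, square, star} and column 5 has {circle, triangle, hexagon, diamond}, leaving only cross.
Row 3, column 7: row 3 has {circle, square, triangle, star, hexagon, cross} and column 7 has {circle, cross}, leaving only diamond.
Row 5, column 3: row 5 has {square, triangle, hexagon, diamond} and column 3 has {triangle, star, hexagon, cross}, leaving only circle.
Row 5, column 7: row 5 has {circle, square, triangle, hexagon, diamond} and column 7 has {circle, diamond, cross}, leaving only star.
Row 5, column 1: row 5 has {circle, square, triangle, star, hexagon, diamond} and column 1 has {circle, square, hexagon}, leaving only cross.
Row 7, column 3: row 7 has {circle, hexagon, diamond, cross} and column 3 has {circle, triangle, star, hexagon, cross}, leaving only square.
Row 4, column 3: row 4 has {circle, triangle, cross} and column 3 has {circle, square, triangle, star, hexagon, cross}, leaving only diamond.
Row 7, column 5: row 7 has {circle, square, hexagon, diamond, cross} and column 5 has {circle, triangle, hexagon, diamond, cross}, leaving only star.
Row 4, column 5: row 4 has {circle, triangle, diamond, cross} and column 5 has {circle, triangle, star, hexagon, diamond, cross}, leaving only square.
Row 4, column 7: row 4 has {circle, square, triangle, diamond, cross} and column 7 has {circle, star, diamond, cross}, leaving only hexagon.
Row 4, column 6: row 4 has {circle, square, triangle, hexagon, diamond, cross} and column 6 has {circle, square, diamond, cross}, leaving only star.
So row 4 reads: circle cross diamond triangle square star hexagon.

circle cross diamond triangle square star hexagon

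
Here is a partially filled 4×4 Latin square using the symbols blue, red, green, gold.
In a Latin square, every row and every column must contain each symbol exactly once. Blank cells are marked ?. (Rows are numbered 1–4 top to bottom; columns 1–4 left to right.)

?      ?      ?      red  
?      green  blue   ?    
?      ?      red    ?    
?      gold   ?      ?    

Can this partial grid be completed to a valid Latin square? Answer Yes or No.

Row 1, column 2: row 1 has {red} and column 2 has {green, gold}, so it must be blue.
Now row 3, column 2: row 3 together with column 2 already contain {blue, red, green, gold} — every symbol — so nothing can go there. The grid has no valid completion.

No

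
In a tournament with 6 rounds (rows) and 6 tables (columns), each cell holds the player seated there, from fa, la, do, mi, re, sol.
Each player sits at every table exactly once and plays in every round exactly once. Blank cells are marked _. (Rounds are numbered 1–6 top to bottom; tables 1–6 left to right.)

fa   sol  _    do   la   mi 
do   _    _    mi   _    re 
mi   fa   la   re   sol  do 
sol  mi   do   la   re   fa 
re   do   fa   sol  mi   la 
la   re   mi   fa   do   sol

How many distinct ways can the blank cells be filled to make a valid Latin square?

1

Round 1, table 3: eliminating its round and table leaves {re}.
Round 2, table 2: eliminating its round and table leaves {la}.
Round 2, table 3: eliminating its round and table leaves {sol}.
Round 2, table 5: eliminating its round and table leaves {fa}.
Only one assignment across all blanks avoids any round or table repeat, giving 1 completion.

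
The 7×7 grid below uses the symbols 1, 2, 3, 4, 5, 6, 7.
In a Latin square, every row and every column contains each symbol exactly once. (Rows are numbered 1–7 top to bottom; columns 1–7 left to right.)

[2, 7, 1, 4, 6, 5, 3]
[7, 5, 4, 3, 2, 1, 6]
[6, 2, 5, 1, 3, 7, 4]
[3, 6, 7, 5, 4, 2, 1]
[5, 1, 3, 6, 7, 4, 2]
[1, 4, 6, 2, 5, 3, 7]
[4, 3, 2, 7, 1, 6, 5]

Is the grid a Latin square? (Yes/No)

Yes

Each row is a permutation of the 7 symbols, and so is each column.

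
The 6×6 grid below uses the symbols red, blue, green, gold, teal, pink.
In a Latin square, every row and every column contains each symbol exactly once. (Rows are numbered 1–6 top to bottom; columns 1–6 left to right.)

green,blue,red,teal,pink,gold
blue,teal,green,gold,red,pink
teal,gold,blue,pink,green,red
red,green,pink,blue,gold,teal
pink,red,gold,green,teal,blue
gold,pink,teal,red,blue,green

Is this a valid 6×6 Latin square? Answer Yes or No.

Yes

Each row is a permutation of the 6 symbols, and so is each column.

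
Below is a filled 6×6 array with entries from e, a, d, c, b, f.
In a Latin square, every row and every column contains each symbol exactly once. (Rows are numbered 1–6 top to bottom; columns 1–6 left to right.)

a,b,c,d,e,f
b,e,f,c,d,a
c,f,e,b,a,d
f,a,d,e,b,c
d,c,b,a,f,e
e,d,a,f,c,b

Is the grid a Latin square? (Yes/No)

Yes

Each row is a permutation of the 6 symbols, and so is each column.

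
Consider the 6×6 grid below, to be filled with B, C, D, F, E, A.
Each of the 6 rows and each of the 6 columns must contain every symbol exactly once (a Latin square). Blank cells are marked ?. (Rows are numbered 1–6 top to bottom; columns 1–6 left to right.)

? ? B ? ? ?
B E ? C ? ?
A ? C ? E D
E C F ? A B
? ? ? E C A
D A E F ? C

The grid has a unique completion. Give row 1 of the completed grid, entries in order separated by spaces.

C D B A F E

Row 2, column 6: row 2 has {B, C, E} and column 6 has {B, C, D, A}, leaving only F.
Row 1, column 6: row 1 has {B} and column 6 has {B, C, D, F, A}, leaving only E.
Row 2, column 5: row 2 has {B, C, F, E} and column 5 has {C, E, A}, leaving only D.
Row 1, column 5: row 1 has {B, E} and column 5 has {C, D, E, A}, leaving only F.
Row 1, column 1: row 1 has {B, F, E} and column 1 has {B, D, E, A}, leaving only C.
Row 1, column 2: row 1 has {B, C, F, E} and column 2 has {C, E, A}, leaving only D.
Row 1, column 4: row 1 has {B, C, D, F, E} and column 4 has {C, F, E}, leaving only A.
So row 1 reads: C D B A F E.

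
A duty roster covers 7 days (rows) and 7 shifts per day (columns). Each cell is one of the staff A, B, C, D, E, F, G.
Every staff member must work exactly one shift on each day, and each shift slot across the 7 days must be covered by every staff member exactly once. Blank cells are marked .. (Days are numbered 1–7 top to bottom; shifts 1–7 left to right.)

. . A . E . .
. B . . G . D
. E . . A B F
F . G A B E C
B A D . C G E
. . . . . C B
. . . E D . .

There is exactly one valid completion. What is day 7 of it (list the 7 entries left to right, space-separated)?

G C B E D F A

Day 1, shift 7: day 1 has {A, E} and shift 7 has {B, C, D, E, F}, leaving only G.
Day 7, shift 7: day 7 has {D, E} and shift 7 has {B, C, D, E, F, G}, leaving only A.
Day 7, shift 6: day 7 has {A, D, E} and shift 6 has {B, C, E, G}, leaving only F.
Day 1, shift 6: day 1 has {A, E, G} and shift 6 has {B, C, E, F, G}, leaving only D.
Day 1, shift 1: day 1 has {A, D, E, G} and shift 1 has {B, F}, leaving only C.
Day 7, shift 1: day 7 has {A, D, E, F} and shift 1 has {B, C, F}, leaving only G.
Day 7, shift 2: day 7 has {A, D, E, F, G} and shift 2 has {A, B, E}, leaving only C.
Day 7, shift 3: day 7 has {A, C, D, E, F, G} and shift 3 has {A, D, G}, leaving only B.
So day 7 reads: G C B E D F A.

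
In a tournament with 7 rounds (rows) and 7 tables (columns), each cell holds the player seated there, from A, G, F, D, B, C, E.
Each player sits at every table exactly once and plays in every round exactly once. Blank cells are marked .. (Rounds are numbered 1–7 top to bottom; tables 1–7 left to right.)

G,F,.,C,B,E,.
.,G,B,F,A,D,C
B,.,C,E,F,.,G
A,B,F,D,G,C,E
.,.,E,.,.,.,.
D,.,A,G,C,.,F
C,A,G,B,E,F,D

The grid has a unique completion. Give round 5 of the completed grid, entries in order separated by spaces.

Round 5, table 1: round 5 has {E} and table 1 has {A, G, D, B, C}, leaving only F.
Round 5, table 4: round 5 has {F, E} and table 4 has {G, F, D, B, C, E}, leaving only A.
Round 5, table 5: round 5 has {A, F, E} and table 5 has {A, G, F, B, C, E}, leaving only D.
Round 5, table 2: round 5 has {A, F, D, E} and table 2 has {A, G, F, B}, leaving only C.
Round 5, table 7: round 5 has {A, F, D, C, E} and table 7 has {G, F, D, C, E}, leaving only B.
Round 5, table 6: round 5 has {A, F, D, B, C, E} and table 6 has {F, D, C, E}, leaving only G.
So round 5 reads: F C E A D G B.

F C E A D G B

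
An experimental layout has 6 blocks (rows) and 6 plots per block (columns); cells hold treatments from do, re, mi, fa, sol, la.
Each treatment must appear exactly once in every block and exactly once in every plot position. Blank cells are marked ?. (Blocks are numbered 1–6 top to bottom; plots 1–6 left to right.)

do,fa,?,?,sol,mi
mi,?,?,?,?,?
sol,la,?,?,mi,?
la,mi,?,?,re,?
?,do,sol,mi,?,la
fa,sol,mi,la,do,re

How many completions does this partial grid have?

Block 1, plot 3: eliminating its block and plot leaves {re, la}.
Block 1, plot 4: eliminating its block and plot leaves {re}.
Block 2, plot 2: eliminating its block and plot leaves {re}.
Block 2, plot 3: eliminating its block and plot leaves {do, re, fa, la}.
Block 2, plot 4: eliminating its block and plot leaves {do, re, fa, sol}.
Block 2, plot 5: eliminating its block and plot leaves {fa, la}.
Block 2, plot 6: eliminating its block and plot leaves {do, fa, sol}.
Block 3, plot 3: eliminating its block and plot leaves {do, re, fa}.
Block 3, plot 4: eliminating its block and plot leaves {do, re, fa}.
Block 3, plot 6: eliminating its block and plot leaves {do, fa}.
Block 4, plot 3: eliminating its block and plot leaves {do, fa}.
Block 4, plot 4: eliminating its block and plot leaves {do, fa, sol}.
Block 4, plot 6: eliminating its block and plot leaves {do, fa, sol}.
Block 5, plot 1: eliminating its block and plot leaves {re}.
Block 5, plot 5: eliminating its block and plot leaves {fa}.
Enumerating the assignments across these blanks that avoid any block or plot repeat gives 4 completions.

4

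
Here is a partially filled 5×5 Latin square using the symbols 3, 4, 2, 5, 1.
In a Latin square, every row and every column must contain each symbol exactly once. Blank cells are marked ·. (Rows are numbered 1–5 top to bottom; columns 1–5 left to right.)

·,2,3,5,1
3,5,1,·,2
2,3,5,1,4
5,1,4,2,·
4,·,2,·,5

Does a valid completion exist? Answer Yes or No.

No

Row 1, column 1: row 1 together with column 1 already contain {3, 4, 2, 5, 1} — every symbol — so nothing can go there. The grid has no valid completion.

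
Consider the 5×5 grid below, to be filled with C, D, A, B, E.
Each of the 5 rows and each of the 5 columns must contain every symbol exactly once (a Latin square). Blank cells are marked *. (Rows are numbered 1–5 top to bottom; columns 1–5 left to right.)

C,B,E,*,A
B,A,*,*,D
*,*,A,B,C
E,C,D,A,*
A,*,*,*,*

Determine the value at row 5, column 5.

E

Row 1, column 4: row 1 has {C, A, B, E} and column 4 has {A, B}, leaving only D.
Row 2, column 3: row 2 has {D, A, B} and column 3 has {D, A, E}, leaving only C.
Row 2, column 4: row 2 has {C, D, A, B} and column 4 has {D, A, B}, leaving only E.
Row 3, column 1: row 3 has {C, A, B} and column 1 has {C, A, B, E}, leaving only D.
Row 3, column 2: row 3 has {C, D, A, B} and column 2 has {C, A, B}, leaving only E.
Row 4, column 5: row 4 has {C, D, A, E} and column 5 has {C, D, A}, leaving only B.
Row 5 already has {A} and column 5 already has {C, D, A, B}, so row 5, column 5 must be E.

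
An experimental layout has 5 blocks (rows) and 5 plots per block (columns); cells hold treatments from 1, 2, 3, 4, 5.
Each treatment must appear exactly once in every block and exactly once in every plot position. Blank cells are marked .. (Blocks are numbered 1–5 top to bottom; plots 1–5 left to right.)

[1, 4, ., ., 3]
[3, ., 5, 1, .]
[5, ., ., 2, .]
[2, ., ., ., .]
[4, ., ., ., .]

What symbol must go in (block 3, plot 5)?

1

Block 1, plot 3: block 1 has {1, 3, 4} and plot 3 has {5}, leaving only 2.
Block 1, plot 4: block 1 has {1, 2, 3, 4} and plot 4 has {1, 2}, leaving only 5.
Block 2, plot 2: block 2 has {1, 3, 5} and plot 2 has {4}, leaving only 2.
Block 2, plot 5: block 2 has {1, 2, 3, 5} and plot 5 has {3}, leaving only 4.
Block 3 already has {2, 5} and plot 5 already has {3, 4}, so block 3, plot 5 must be 1.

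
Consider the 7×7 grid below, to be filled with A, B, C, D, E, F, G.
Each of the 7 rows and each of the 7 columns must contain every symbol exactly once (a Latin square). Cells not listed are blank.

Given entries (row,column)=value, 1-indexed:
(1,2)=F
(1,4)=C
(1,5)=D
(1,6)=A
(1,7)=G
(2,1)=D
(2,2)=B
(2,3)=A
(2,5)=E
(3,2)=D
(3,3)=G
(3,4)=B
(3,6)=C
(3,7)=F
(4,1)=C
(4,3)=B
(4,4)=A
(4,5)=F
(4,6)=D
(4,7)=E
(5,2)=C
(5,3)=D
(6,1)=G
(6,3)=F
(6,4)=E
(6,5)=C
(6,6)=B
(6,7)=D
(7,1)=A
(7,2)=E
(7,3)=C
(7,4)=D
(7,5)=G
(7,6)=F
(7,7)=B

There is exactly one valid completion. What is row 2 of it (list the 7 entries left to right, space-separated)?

D B A F E G C

Row 2, column 6: row 2 has {A, B, D, E} and column 6 has {A, B, C, D, F}, leaving only G.
Row 2, column 4: row 2 has {A, B, D, E, G} and column 4 has {A, B, C, D, E}, leaving only F.
Row 2, column 7: row 2 has {A, B, D, E, F, G} and column 7 has {B, D, E, F, G}, leaving only C.
So row 2 reads: D B A F E G C.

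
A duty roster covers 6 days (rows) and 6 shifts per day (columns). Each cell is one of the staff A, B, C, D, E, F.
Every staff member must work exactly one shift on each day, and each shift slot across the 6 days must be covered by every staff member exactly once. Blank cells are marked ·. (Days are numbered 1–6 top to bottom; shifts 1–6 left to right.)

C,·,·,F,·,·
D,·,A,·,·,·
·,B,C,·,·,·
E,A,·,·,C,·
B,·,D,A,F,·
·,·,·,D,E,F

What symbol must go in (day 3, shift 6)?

A

Day 2, shift 5: day 2 has {A, D} and shift 5 has {C, E, F}, leaving only B.
Day 3, shift 4: day 3 has {B, C} and shift 4 has {A, D, F}, leaving only E.
Day 2, shift 4: day 2 has {A, B, D} and shift 4 has {A, D, E, F}, leaving only C.
Day 2, shift 6: day 2 has {A, B, C, D} and shift 6 has {F}, leaving only E.
Day 2, shift 2: day 2 has {A, B, C, D, E} and shift 2 has {A, B}, leaving only F.
Day 4, shift 4: day 4 has {A, C, E} and shift 4 has {A, C, D, E, F}, leaving only B.
Day 4, shift 3: day 4 has {A, B, C, E} and shift 3 has {A, C, D}, leaving only F.
Day 4, shift 6: day 4 has {A, B, C, E, F} and shift 6 has {E, F}, leaving only D.
Day 3 already has {B, C, E} and shift 6 already has {D, E, F}, so day 3, shift 6 must be A.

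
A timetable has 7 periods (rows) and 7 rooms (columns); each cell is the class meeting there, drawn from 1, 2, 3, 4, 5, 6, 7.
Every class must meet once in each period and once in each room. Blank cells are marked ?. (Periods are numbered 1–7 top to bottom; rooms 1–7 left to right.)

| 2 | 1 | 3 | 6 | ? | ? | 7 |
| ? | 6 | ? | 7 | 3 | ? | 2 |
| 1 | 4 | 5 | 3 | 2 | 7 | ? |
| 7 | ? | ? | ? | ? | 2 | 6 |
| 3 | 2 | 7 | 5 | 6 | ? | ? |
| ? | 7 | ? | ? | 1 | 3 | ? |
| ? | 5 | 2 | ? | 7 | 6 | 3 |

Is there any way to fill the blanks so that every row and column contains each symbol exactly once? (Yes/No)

No

Period 3, room 7: period 3 together with room 7 already contain {1, 2, 3, 4, 5, 6, 7} — every symbol — so nothing can go there. The grid has no valid completion.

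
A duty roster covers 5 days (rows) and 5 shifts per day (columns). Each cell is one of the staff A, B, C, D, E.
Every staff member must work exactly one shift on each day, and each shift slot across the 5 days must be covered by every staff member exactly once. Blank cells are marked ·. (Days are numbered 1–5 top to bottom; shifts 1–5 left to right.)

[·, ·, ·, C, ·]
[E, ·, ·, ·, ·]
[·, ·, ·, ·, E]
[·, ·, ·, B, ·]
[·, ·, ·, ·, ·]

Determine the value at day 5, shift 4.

Day 5, shift 4 is narrowed to {A, D, E}.
If it were A, then day 3, shift 4 would be left with no valid symbol.
If it were D, then day 3, shift 4 would be left with no valid symbol.
So day 5, shift 4 must be E.

E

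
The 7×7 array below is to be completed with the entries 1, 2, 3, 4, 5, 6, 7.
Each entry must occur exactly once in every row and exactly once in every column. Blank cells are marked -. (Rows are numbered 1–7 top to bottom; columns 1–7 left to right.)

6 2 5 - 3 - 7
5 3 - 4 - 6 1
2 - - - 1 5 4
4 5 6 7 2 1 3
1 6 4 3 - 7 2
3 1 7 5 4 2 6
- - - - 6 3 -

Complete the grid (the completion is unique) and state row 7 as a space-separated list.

Row 7, column 1: row 7 has {3, 6} and column 1 has {1, 2, 3, 4, 5, 6}, leaving only 7.
Row 7, column 2: row 7 has {3, 6, 7} and column 2 has {1, 2, 3, 5, 6}, leaving only 4.
Row 7, column 7: row 7 has {3, 4, 6, 7} and column 7 has {1, 2, 3, 4, 6, 7}, leaving only 5.
Row 1, column 4: row 1 has {2, 3, 5, 6, 7} and column 4 has {3, 4, 5, 7}, leaving only 1.
Row 7, column 4: row 7 has {3, 4, 5, 6, 7} and column 4 has {1, 3, 4, 5, 7}, leaving only 2.
Row 7, column 3: row 7 has {2, 3, 4, 5, 6, 7} and column 3 has {4, 5, 6, 7}, leaving only 1.
So row 7 reads: 7 4 1 2 6 3 5.

7 4 1 2 6 3 5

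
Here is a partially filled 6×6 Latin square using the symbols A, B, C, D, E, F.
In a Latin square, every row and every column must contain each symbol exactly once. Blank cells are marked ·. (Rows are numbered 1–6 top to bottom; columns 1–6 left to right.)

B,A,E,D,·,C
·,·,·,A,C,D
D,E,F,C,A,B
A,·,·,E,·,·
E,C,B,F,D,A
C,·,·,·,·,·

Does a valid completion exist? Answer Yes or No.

No

Row 2, column 3: row 2 together with column 3 already contain {A, B, C, D, E, F} — every symbol — so nothing can go there. The grid has no valid completion.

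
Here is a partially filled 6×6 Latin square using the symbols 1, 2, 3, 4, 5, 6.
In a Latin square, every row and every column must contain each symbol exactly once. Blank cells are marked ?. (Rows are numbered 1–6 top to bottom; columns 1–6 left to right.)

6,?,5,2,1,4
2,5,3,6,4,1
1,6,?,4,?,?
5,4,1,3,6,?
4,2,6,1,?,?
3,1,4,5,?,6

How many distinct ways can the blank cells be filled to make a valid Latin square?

2

Row 1, column 2: eliminating its row and column leaves {3}.
Row 3, column 3: eliminating its row and column leaves {2}.
Row 3, column 5: eliminating its row and column leaves {2, 3, 5}.
Row 3, column 6: eliminating its row and column leaves {2, 3, 5}.
Row 4, column 6: eliminating its row and column leaves {2}.
Row 5, column 5: eliminating its row and column leaves {3, 5}.
Row 5, column 6: eliminating its row and column leaves {3, 5}.
Row 6, column 5: eliminating its row and column leaves {2}.
Enumerating the assignments across these blanks that avoid any row or column repeat gives 2 completions.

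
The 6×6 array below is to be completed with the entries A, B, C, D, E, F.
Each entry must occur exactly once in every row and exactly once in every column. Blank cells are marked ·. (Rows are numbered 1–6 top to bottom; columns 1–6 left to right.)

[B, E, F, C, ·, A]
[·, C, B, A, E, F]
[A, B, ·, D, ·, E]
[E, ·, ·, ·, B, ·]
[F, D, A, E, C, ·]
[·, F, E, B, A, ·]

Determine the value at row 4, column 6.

C

Row 1, column 5: row 1 has {A, B, C, E, F} and column 5 has {A, B, C, E}, leaving only D.
Row 2, column 1: row 2 has {A, B, C, E, F} and column 1 has {A, B, E, F}, leaving only D.
Row 3, column 3: row 3 has {A, B, D, E} and column 3 has {A, B, E, F}, leaving only C.
Row 3, column 5: row 3 has {A, B, C, D, E} and column 5 has {A, B, C, D, E}, leaving only F.
Row 4, column 2: row 4 has {B, E} and column 2 has {B, C, D, E, F}, leaving only A.
Row 4, column 3: row 4 has {A, B, E} and column 3 has {A, B, C, E, F}, leaving only D.
Row 4 already has {A, B, D, E} and column 6 already has {A, E, F}, so row 4, column 6 must be C.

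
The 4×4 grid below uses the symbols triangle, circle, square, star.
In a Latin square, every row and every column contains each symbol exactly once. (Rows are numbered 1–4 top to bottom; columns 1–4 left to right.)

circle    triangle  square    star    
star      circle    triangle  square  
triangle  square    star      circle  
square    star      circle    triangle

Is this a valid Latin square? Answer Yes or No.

Each row is a permutation of the 4 symbols, and so is each column.

Yes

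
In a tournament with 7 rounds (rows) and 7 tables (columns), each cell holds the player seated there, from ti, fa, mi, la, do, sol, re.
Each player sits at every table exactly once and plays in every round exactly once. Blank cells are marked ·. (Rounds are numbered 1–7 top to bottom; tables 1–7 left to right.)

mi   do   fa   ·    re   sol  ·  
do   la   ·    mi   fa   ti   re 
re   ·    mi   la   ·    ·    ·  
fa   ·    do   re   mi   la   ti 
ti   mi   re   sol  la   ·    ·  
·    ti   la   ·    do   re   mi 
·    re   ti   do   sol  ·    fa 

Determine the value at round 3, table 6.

Round 1, table 4: round 1 has {fa, mi, do, sol, re} and table 4 has {mi, la, do, sol, re}, leaving only ti.
Round 1, table 7: round 1 has {ti, fa, mi, do, sol, re} and table 7 has {ti, fa, mi, re}, leaving only la.
Round 2, table 3: round 2 has {ti, fa, mi, la, do, re} and table 3 has {ti, fa, mi, la, do, re}, leaving only sol.
Round 3, table 5: round 3 has {mi, la, re} and table 5 has {fa, mi, la, do, sol, re}, leaving only ti.
Round 4, table 2: round 4 has {ti, fa, mi, la, do, re} and table 2 has {ti, mi, la, do, re}, leaving only sol.
Round 3, table 2: round 3 has {ti, mi, la, re} and table 2 has {ti, mi, la, do, sol, re}, leaving only fa.
Round 3 already has {ti, fa, mi, la, re} and table 6 already has {ti, la, sol, re}, so round 3, table 6 must be do.

do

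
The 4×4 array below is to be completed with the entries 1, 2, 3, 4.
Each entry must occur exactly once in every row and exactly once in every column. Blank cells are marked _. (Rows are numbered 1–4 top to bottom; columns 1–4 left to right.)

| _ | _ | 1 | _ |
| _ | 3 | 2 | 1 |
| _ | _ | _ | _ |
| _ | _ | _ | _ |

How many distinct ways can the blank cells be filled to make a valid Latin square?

8

Row 1, column 1: eliminating its row and column leaves {2, 3, 4}.
Row 1, column 2: eliminating its row and column leaves {2, 4}.
Row 1, column 4: eliminating its row and column leaves {2, 3, 4}.
Row 2, column 1: eliminating its row and column leaves {4}.
Row 3, column 1: eliminating its row and column leaves {1, 2, 3, 4}.
Row 3, column 2: eliminating its row and column leaves {1, 2, 4}.
Row 3, column 3: eliminating its row and column leaves {3, 4}.
Row 3, column 4: eliminating its row and column leaves {2, 3, 4}.
Row 4, column 1: eliminating its row and column leaves {1, 2, 3, 4}.
Row 4, column 2: eliminating its row and column leaves {1, 2, 4}.
Row 4, column 3: eliminating its row and column leaves {3, 4}.
Row 4, column 4: eliminating its row and column leaves {2, 3, 4}.
Enumerating the assignments across these blanks that avoid any row or column repeat gives 8 completions.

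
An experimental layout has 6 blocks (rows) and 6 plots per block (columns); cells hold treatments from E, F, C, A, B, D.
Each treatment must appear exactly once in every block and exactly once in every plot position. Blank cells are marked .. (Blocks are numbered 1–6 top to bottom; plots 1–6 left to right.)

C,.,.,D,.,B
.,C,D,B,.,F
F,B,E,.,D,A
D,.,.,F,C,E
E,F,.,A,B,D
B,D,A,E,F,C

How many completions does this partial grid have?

1

Block 1, plot 2: eliminating its block and plot leaves {E, A}.
Block 1, plot 3: eliminating its block and plot leaves {F}.
Block 1, plot 5: eliminating its block and plot leaves {E, A}.
Block 2, plot 1: eliminating its block and plot leaves {A}.
Block 2, plot 5: eliminating its block and plot leaves {E, A}.
Block 3, plot 4: eliminating its block and plot leaves {C}.
Block 4, plot 2: eliminating its block and plot leaves {A}.
Block 4, plot 3: eliminating its block and plot leaves {B}.
Block 5, plot 3: eliminating its block and plot leaves {C}.
Only one assignment across all blanks avoids any block or plot repeat, giving 1 completion.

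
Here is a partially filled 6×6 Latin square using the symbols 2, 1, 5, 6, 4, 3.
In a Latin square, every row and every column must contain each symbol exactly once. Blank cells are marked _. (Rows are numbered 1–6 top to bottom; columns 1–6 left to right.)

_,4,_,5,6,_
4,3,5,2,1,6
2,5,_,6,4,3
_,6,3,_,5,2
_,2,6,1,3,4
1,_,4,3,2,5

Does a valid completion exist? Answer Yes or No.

Row 4, column 1: row 4 together with column 1 already contain {2, 1, 5, 6, 4, 3} — every symbol — so nothing can go there. The grid has no valid completion.

No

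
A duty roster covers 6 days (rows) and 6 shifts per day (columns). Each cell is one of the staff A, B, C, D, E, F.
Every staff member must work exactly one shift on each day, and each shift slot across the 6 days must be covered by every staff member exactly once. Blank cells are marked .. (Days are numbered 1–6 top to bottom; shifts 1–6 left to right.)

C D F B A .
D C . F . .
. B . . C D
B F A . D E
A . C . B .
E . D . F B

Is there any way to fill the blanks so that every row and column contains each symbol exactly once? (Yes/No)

Day 1, shift 6: day 1 together with shift 6 already contain {A, B, C, D, E, F} — every symbol — so nothing can go there. The grid has no valid completion.

No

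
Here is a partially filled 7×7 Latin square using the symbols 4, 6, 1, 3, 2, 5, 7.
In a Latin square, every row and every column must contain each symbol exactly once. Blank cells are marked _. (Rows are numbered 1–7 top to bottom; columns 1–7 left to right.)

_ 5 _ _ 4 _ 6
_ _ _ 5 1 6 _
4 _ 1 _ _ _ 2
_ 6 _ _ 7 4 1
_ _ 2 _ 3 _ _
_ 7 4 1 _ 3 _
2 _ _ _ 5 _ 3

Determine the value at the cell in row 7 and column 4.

4

Row 3, column 2: row 3 has {4, 1, 2} and column 2 has {6, 5, 7}, leaving only 3.
Row 3, column 5: row 3 has {4, 1, 3, 2} and column 5 has {4, 1, 3, 5, 7}, leaving only 6.
Row 3, column 4: row 3 has {4, 6, 1, 3, 2} and column 4 has {1, 5}, leaving only 7.
Row 3, column 6: row 3 has {4, 6, 1, 3, 2, 7} and column 6 has {4, 6, 3}, leaving only 5.
Row 6, column 5: row 6 has {4, 1, 3, 7} and column 5 has {4, 6, 1, 3, 5, 7}, leaving only 2.
Row 6, column 7: row 6 has {4, 1, 3, 2, 7} and column 7 has {6, 1, 3, 2}, leaving only 5.
Row 6, column 1: row 6 has {4, 1, 3, 2, 5, 7} and column 1 has {4, 2}, leaving only 6.
Row 7, column 4 is narrowed to {4, 6}.
If it were 6, then row 5, column 7 would be left with no valid symbol.
So row 7, column 4 must be 4.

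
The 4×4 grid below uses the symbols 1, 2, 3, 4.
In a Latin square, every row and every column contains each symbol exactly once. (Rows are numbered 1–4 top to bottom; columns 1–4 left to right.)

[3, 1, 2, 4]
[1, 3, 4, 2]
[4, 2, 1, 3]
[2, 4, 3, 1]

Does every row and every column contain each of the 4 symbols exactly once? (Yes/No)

Yes

Each row is a permutation of the 4 symbols, and so is each column.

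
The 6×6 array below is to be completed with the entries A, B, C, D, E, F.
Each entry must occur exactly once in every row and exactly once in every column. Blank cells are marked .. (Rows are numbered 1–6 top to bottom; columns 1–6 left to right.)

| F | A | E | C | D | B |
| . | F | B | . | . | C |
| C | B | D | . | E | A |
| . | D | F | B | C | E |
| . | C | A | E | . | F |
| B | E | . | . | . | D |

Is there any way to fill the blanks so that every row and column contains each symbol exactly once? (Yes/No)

No row or column among the givens repeats a symbol, and propagating forced cells runs into no contradiction.
One valid completion exists (for instance, F A E C D B / E F B D A C / C B D F E A / A D F B C E / D C A E B F / B E C A F D).

Yes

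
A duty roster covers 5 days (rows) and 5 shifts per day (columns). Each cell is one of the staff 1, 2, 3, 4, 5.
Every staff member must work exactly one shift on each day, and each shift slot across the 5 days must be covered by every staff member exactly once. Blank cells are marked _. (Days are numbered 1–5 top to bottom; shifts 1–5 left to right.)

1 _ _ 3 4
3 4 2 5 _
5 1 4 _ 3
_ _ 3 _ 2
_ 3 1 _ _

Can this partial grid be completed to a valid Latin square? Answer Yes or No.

Yes

No day or shift among the givens repeats a symbol, and propagating forced cells runs into no contradiction.
One valid completion exists (for instance, 1 2 5 3 4 / 3 4 2 5 1 / 5 1 4 2 3 / 4 5 3 1 2 / 2 3 1 4 5).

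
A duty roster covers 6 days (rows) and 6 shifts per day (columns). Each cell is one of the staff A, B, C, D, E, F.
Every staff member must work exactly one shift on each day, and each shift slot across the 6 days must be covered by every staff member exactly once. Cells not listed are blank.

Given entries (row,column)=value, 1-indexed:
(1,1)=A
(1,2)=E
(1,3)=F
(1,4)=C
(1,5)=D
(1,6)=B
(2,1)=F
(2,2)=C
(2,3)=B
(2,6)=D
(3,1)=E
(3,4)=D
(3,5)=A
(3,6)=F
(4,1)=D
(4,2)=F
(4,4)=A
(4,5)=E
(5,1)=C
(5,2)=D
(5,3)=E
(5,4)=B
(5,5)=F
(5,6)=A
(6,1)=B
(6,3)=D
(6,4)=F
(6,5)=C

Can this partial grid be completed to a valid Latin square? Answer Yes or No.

No

Day 2, shift 5: day 2 together with shift 5 already contain {A, B, C, D, E, F} — every symbol — so nothing can go there. The grid has no valid completion.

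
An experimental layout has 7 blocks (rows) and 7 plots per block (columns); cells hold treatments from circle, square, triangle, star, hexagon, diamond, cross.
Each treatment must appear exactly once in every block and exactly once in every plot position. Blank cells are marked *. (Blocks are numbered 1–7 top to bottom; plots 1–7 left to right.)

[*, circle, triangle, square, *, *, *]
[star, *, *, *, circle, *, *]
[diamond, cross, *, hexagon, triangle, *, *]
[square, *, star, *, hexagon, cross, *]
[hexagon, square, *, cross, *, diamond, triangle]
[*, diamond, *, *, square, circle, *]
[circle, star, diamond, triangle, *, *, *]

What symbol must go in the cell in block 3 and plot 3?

Block 1, plot 1: block 1 has {circle, square, triangle} and plot 1 has {circle, square, star, hexagon, diamond}, leaving only cross.
Block 2, plot 4: block 2 has {circle, star} and plot 4 has {square, triangle, hexagon, cross}, leaving only diamond.
Block 4, plot 2: block 4 has {square, star, hexagon, cross} and plot 2 has {circle, square, star, diamond, cross}, leaving only triangle.
Block 2, plot 2: block 2 has {circle, star, diamond} and plot 2 has {circle, square, triangle, star, diamond, cross}, leaving only hexagon.
Block 4, plot 4: block 4 has {square, triangle, star, hexagon, cross} and plot 4 has {square, triangle, hexagon, diamond, cross}, leaving only circle.
Block 4, plot 7: block 4 has {circle, square, triangle, star, hexagon, cross} and plot 7 has {triangle}, leaving only diamond.
Block 5, plot 3: block 5 has {square, triangle, hexagon, diamond, cross} and plot 3 has {triangle, star, diamond}, leaving only circle.
Block 3 already has {triangle, hexagon, diamond, cross} and plot 3 already has {circle, triangle, star, diamond}, so block 3, plot 3 must be square.

square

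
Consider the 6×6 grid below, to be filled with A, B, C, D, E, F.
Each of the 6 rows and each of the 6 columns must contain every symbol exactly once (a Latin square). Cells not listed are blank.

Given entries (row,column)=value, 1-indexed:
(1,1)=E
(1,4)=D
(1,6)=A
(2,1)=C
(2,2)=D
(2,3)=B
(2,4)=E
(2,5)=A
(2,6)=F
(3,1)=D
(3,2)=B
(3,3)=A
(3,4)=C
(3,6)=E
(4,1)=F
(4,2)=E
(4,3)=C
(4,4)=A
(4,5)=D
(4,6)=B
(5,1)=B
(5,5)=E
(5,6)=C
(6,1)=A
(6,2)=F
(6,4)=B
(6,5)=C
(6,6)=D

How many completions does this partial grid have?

Row 1, column 2: eliminating its row and column leaves {C}.
Row 1, column 3: eliminating its row and column leaves {F}.
Row 1, column 5: eliminating its row and column leaves {B, F}.
Row 3, column 5: eliminating its row and column leaves {F}.
Row 5, column 2: eliminating its row and column leaves {A}.
Row 5, column 3: eliminating its row and column leaves {D, F}.
Row 5, column 4: eliminating its row and column leaves {F}.
Row 6, column 3: eliminating its row and column leaves {E}.
Only one assignment across all blanks avoids any row or column repeat, giving 1 completion.

1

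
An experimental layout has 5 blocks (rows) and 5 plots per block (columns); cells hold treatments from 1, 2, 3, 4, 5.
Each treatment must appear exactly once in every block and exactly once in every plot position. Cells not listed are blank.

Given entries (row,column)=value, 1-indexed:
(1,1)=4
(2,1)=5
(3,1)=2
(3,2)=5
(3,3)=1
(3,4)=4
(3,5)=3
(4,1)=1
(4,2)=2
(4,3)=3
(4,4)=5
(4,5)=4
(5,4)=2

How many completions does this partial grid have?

Block 1, plot 2: eliminating its block and plot leaves {1, 3}.
Block 1, plot 3: eliminating its block and plot leaves {2, 5}.
Block 1, plot 4: eliminating its block and plot leaves {1, 3}.
Block 1, plot 5: eliminating its block and plot leaves {1, 2, 5}.
Block 2, plot 2: eliminating its block and plot leaves {1, 3, 4}.
Block 2, plot 3: eliminating its block and plot leaves {2, 4}.
Block 2, plot 4: eliminating its block and plot leaves {1, 3}.
Block 2, plot 5: eliminating its block and plot leaves {1, 2}.
Block 5, plot 1: eliminating its block and plot leaves {3}.
Block 5, plot 2: eliminating its block and plot leaves {1, 3, 4}.
Block 5, plot 3: eliminating its block and plot leaves {4, 5}.
Block 5, plot 5: eliminating its block and plot leaves {1, 5}.
Enumerating the assignments across these blanks that avoid any block or plot repeat gives 3 completions.

3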